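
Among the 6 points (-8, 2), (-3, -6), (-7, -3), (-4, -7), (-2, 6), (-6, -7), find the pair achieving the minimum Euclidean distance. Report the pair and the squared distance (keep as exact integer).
Pair = ((-3, -6), (-4, -7)); squared distance = 2

Compute all C(6, 2) = 15 pairwise squared distances (x_i − x_j)² + (y_i − y_j)². The minimum is 2, attained by the pair ((-3, -6), (-4, -7)).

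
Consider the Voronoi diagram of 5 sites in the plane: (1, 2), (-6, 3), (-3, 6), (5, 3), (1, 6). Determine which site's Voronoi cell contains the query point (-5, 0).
Nearest site = (-6, 3)

The Voronoi cell of site s contains exactly those query points closer to s than to any other site. Compute squared distances from q = (-5, 0) to each site:
  (-6 − -5)² + (3 − 0)² = 10
  (-3 − -5)² + (6 − 0)² = 40
  (1 − -5)² + (2 − 0)² = 40
  (1 − -5)² + (6 − 0)² = 72
  (5 − -5)² + (3 − 0)² = 109
Minimum is attained by (-6, 3), so q lies in its Voronoi cell.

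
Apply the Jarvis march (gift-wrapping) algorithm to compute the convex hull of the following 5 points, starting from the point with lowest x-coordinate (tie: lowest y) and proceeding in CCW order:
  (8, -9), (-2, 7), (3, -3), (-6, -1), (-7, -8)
Hull (CCW) = [(-7, -8), (8, -9), (-2, 7), (-6, -1)]

Jarvis march: at each step, from the current hull vertex p, select the next vertex q as the point such that every other point lies strictly to the left of (or on) the directed line p → q. (Equivalently: for every other point r, the cross product (q − p) × (r − p) ≥ 0.)
Starting point (lowest x, tie lowest y): (-7, -8). Wrap until returning to start. Resulting hull: (-7, -8), (8, -9), (-2, 7), (-6, -1).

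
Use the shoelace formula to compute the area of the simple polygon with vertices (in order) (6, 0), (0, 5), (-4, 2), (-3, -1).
Area = 33

Shoelace formula: Area = (1/2) |Σ_i (x_i · y_{i+1} − x_{i+1} · y_i)| (indices mod n). Compute each cross term:
  (6)(5) − (0)(0) = 30
  (0)(2) − (-4)(5) = 20
  (-4)(-1) − (-3)(2) = 10
  (-3)(0) − (6)(-1) = 6
Sum = 66, so (signed) Area = 66/2 = 33, |Area| = 33.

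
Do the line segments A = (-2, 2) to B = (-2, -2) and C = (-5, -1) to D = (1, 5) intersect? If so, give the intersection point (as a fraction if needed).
Yes; intersection at (-2, 2) (t = 0 on AB, s = 1/2 on CD)

Parametrize AB as A + t(B − A) = (-2 + 0 t, 2 + -4 t) and CD as C + s(D − C) = (-5 + 6 s, -1 + 6 s). Solve the linear system for (t, s). Determinant = -24 ≠ 0, so a unique intersection of the containing lines exists. Solution: t = 0, s = 1/2 — both in [0, 1], so the segments cross. Intersection point: (-2, 2).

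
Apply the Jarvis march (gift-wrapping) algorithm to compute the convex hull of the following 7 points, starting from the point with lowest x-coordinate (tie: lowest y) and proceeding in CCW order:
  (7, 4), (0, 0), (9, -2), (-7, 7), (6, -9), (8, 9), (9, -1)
Hull (CCW) = [(-7, 7), (6, -9), (9, -2), (9, -1), (8, 9)]

Jarvis march: at each step, from the current hull vertex p, select the next vertex q as the point such that every other point lies strictly to the left of (or on) the directed line p → q. (Equivalently: for every other point r, the cross product (q − p) × (r − p) ≥ 0.)
Starting point (lowest x, tie lowest y): (-7, 7). Wrap until returning to start. Resulting hull: (-7, 7), (6, -9), (9, -2), (9, -1), (8, 9).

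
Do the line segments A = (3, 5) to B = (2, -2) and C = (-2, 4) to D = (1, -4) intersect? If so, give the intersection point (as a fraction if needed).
No (intersection of containing lines falls outside at least one segment)

Parametrize and solve: t = 43/29, s = 34/29. At least one of these is outside [0, 1], so the segments do not intersect.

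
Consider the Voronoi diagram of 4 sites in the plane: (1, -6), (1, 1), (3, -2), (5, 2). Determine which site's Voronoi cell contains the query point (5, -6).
Nearest site = (1, -6)

The Voronoi cell of site s contains exactly those query points closer to s than to any other site. Compute squared distances from q = (5, -6) to each site:
  (1 − 5)² + (-6 − -6)² = 16
  (3 − 5)² + (-2 − -6)² = 20
  (5 − 5)² + (2 − -6)² = 64
  (1 − 5)² + (1 − -6)² = 65
Minimum is attained by (1, -6), so q lies in its Voronoi cell.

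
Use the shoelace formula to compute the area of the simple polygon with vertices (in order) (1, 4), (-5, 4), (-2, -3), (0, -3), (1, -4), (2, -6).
Area = 36

Shoelace formula: Area = (1/2) |Σ_i (x_i · y_{i+1} − x_{i+1} · y_i)| (indices mod n). Compute each cross term:
  (1)(4) − (-5)(4) = 24
  (-5)(-3) − (-2)(4) = 23
  (-2)(-3) − (0)(-3) = 6
  (0)(-4) − (1)(-3) = 3
  (1)(-6) − (2)(-4) = 2
  (2)(4) − (1)(-6) = 14
Sum = 72, so (signed) Area = 72/2 = 36, |Area| = 36.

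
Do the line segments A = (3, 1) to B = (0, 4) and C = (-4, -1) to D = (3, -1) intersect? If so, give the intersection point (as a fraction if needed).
No (intersection of containing lines falls outside at least one segment)

Parametrize and solve: t = -2/3, s = 9/7. At least one of these is outside [0, 1], so the segments do not intersect.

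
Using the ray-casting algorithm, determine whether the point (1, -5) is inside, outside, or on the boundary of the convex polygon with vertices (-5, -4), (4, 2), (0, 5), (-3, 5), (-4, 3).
The point (1, -5) lies strictly outside the polygon

Cast a horizontal ray to the right from the query point and count how many polygon edges it crosses (each edge strictly once or zero times, handled with the usual half-open convention). 
Parity of crossings → even ⇒ outside.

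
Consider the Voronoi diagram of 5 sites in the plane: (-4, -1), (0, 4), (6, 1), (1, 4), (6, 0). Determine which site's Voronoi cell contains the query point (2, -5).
Nearest site = (6, 0)

The Voronoi cell of site s contains exactly those query points closer to s than to any other site. Compute squared distances from q = (2, -5) to each site:
  (6 − 2)² + (0 − -5)² = 41
  (-4 − 2)² + (-1 − -5)² = 52
  (6 − 2)² + (1 − -5)² = 52
  (1 − 2)² + (4 − -5)² = 82
  (0 − 2)² + (4 − -5)² = 85
Minimum is attained by (6, 0), so q lies in its Voronoi cell.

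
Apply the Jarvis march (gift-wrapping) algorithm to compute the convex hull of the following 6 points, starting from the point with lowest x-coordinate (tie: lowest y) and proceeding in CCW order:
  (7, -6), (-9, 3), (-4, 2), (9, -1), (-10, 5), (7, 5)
Hull (CCW) = [(-10, 5), (-9, 3), (7, -6), (9, -1), (7, 5)]

Jarvis march: at each step, from the current hull vertex p, select the next vertex q as the point such that every other point lies strictly to the left of (or on) the directed line p → q. (Equivalently: for every other point r, the cross product (q − p) × (r − p) ≥ 0.)
Starting point (lowest x, tie lowest y): (-10, 5). Wrap until returning to start. Resulting hull: (-10, 5), (-9, 3), (7, -6), (9, -1), (7, 5).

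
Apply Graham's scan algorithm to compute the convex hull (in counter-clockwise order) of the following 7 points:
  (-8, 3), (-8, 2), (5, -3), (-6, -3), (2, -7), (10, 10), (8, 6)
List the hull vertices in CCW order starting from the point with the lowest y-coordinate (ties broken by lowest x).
Hull (CCW) = [(2, -7), (5, -3), (10, 10), (-8, 3), (-8, 2), (-6, -3)]

Graham scan procedure:
  1. Find the pivot p₀ = point with lowest y (tie → lowest x): (2, -7).
  2. Sort the remaining points by polar angle around p₀.
  3. Walk through sorted points, maintaining a stack; pop the top while the last three entries make a non-left turn (cross product ≤ 0).
  4. Final stack is the convex hull in CCW order: (2, -7), (5, -3), (10, 10), (-8, 3), (-8, 2), (-6, -3).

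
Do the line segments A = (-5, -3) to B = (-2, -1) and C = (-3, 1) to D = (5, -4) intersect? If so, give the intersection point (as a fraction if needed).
No (intersection of containing lines falls outside at least one segment)

Parametrize and solve: t = 42/31, s = 8/31. At least one of these is outside [0, 1], so the segments do not intersect.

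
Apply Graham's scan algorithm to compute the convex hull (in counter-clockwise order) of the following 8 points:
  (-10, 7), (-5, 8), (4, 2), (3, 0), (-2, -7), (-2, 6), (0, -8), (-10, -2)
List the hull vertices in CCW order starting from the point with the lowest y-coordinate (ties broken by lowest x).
Hull (CCW) = [(0, -8), (4, 2), (-5, 8), (-10, 7), (-10, -2), (-2, -7)]

Graham scan procedure:
  1. Find the pivot p₀ = point with lowest y (tie → lowest x): (0, -8).
  2. Sort the remaining points by polar angle around p₀.
  3. Walk through sorted points, maintaining a stack; pop the top while the last three entries make a non-left turn (cross product ≤ 0).
  4. Final stack is the convex hull in CCW order: (0, -8), (4, 2), (-5, 8), (-10, 7), (-10, -2), (-2, -7).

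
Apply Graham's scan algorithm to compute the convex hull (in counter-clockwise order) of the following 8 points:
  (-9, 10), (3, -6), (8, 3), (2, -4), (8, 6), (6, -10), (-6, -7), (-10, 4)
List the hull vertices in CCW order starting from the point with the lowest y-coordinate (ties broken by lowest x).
Hull (CCW) = [(6, -10), (8, 3), (8, 6), (-9, 10), (-10, 4), (-6, -7)]

Graham scan procedure:
  1. Find the pivot p₀ = point with lowest y (tie → lowest x): (6, -10).
  2. Sort the remaining points by polar angle around p₀.
  3. Walk through sorted points, maintaining a stack; pop the top while the last three entries make a non-left turn (cross product ≤ 0).
  4. Final stack is the convex hull in CCW order: (6, -10), (8, 3), (8, 6), (-9, 10), (-10, 4), (-6, -7).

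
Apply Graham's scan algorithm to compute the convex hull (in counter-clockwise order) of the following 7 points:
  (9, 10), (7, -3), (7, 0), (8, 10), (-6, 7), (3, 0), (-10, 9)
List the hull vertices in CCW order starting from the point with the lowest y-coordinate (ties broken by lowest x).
Hull (CCW) = [(7, -3), (9, 10), (8, 10), (-10, 9)]

Graham scan procedure:
  1. Find the pivot p₀ = point with lowest y (tie → lowest x): (7, -3).
  2. Sort the remaining points by polar angle around p₀.
  3. Walk through sorted points, maintaining a stack; pop the top while the last three entries make a non-left turn (cross product ≤ 0).
  4. Final stack is the convex hull in CCW order: (7, -3), (9, 10), (8, 10), (-10, 9).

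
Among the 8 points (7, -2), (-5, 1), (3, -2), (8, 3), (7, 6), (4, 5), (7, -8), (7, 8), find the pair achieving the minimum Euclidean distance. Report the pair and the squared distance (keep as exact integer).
Pair = ((7, 6), (7, 8)); squared distance = 4

Compute all C(8, 2) = 28 pairwise squared distances (x_i − x_j)² + (y_i − y_j)². The minimum is 4, attained by the pair ((7, 6), (7, 8)).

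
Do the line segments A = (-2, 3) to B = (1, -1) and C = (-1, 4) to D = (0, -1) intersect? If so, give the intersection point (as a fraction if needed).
Yes; intersection at (-4/11, 9/11) (t = 6/11 on AB, s = 7/11 on CD)

Parametrize AB as A + t(B − A) = (-2 + 3 t, 3 + -4 t) and CD as C + s(D − C) = (-1 + 1 s, 4 + -5 s). Solve the linear system for (t, s). Determinant = 11 ≠ 0, so a unique intersection of the containing lines exists. Solution: t = 6/11, s = 7/11 — both in [0, 1], so the segments cross. Intersection point: (-4/11, 9/11).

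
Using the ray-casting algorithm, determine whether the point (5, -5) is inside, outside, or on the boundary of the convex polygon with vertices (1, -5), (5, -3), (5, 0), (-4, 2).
The point (5, -5) lies strictly outside the polygon

Cast a horizontal ray to the right from the query point and count how many polygon edges it crosses (each edge strictly once or zero times, handled with the usual half-open convention). 
Parity of crossings → even ⇒ outside.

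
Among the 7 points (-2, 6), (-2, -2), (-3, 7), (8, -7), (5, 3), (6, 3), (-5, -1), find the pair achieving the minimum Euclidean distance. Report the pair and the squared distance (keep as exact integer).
Pair = ((5, 3), (6, 3)); squared distance = 1

Compute all C(7, 2) = 21 pairwise squared distances (x_i − x_j)² + (y_i − y_j)². The minimum is 1, attained by the pair ((5, 3), (6, 3)).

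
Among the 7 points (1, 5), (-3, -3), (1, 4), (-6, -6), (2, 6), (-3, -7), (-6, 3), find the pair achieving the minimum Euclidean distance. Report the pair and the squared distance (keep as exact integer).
Pair = ((1, 5), (1, 4)); squared distance = 1

Compute all C(7, 2) = 21 pairwise squared distances (x_i − x_j)² + (y_i − y_j)². The minimum is 1, attained by the pair ((1, 5), (1, 4)).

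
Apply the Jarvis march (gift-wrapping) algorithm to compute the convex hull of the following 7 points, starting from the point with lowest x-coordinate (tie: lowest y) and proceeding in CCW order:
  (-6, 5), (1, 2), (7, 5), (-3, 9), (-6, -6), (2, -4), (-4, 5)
Hull (CCW) = [(-6, -6), (2, -4), (7, 5), (-3, 9), (-6, 5)]

Jarvis march: at each step, from the current hull vertex p, select the next vertex q as the point such that every other point lies strictly to the left of (or on) the directed line p → q. (Equivalently: for every other point r, the cross product (q − p) × (r − p) ≥ 0.)
Starting point (lowest x, tie lowest y): (-6, -6). Wrap until returning to start. Resulting hull: (-6, -6), (2, -4), (7, 5), (-3, 9), (-6, 5).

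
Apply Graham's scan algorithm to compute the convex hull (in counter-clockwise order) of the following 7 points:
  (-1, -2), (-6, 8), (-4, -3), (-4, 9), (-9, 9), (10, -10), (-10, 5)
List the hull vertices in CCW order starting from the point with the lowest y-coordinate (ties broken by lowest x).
Hull (CCW) = [(10, -10), (-4, 9), (-9, 9), (-10, 5), (-4, -3)]

Graham scan procedure:
  1. Find the pivot p₀ = point with lowest y (tie → lowest x): (10, -10).
  2. Sort the remaining points by polar angle around p₀.
  3. Walk through sorted points, maintaining a stack; pop the top while the last three entries make a non-left turn (cross product ≤ 0).
  4. Final stack is the convex hull in CCW order: (10, -10), (-4, 9), (-9, 9), (-10, 5), (-4, -3).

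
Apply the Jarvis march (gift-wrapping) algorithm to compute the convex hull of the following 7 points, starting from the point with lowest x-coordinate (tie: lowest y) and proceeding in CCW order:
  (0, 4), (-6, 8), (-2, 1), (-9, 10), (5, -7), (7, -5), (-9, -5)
Hull (CCW) = [(-9, -5), (5, -7), (7, -5), (0, 4), (-9, 10)]

Jarvis march: at each step, from the current hull vertex p, select the next vertex q as the point such that every other point lies strictly to the left of (or on) the directed line p → q. (Equivalently: for every other point r, the cross product (q − p) × (r − p) ≥ 0.)
Starting point (lowest x, tie lowest y): (-9, -5). Wrap until returning to start. Resulting hull: (-9, -5), (5, -7), (7, -5), (0, 4), (-9, 10).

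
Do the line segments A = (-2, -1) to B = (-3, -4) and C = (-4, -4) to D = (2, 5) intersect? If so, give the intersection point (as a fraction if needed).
Yes; intersection at (-2, -1) (t = 0 on AB, s = 1/3 on CD)

Parametrize AB as A + t(B − A) = (-2 + -1 t, -1 + -3 t) and CD as C + s(D − C) = (-4 + 6 s, -4 + 9 s). Solve the linear system for (t, s). Determinant = -9 ≠ 0, so a unique intersection of the containing lines exists. Solution: t = 0, s = 1/3 — both in [0, 1], so the segments cross. Intersection point: (-2, -1).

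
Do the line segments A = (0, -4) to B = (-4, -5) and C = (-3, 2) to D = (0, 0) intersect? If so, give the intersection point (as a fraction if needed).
No (intersection of containing lines falls outside at least one segment)

Parametrize and solve: t = -12/11, s = 27/11. At least one of these is outside [0, 1], so the segments do not intersect.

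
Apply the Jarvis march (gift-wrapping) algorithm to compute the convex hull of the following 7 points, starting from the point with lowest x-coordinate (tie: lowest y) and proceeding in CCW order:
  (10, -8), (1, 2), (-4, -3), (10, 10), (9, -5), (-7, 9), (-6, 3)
Hull (CCW) = [(-7, 9), (-6, 3), (-4, -3), (10, -8), (10, 10)]

Jarvis march: at each step, from the current hull vertex p, select the next vertex q as the point such that every other point lies strictly to the left of (or on) the directed line p → q. (Equivalently: for every other point r, the cross product (q − p) × (r − p) ≥ 0.)
Starting point (lowest x, tie lowest y): (-7, 9). Wrap until returning to start. Resulting hull: (-7, 9), (-6, 3), (-4, -3), (10, -8), (10, 10).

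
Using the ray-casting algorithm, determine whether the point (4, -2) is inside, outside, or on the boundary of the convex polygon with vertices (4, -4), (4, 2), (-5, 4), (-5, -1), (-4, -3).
The point (4, -2) lies on the polygon boundary

Boundary check: the query satisfies the collinearity and bounding-box conditions for some polygon edge, so it lies exactly on the boundary.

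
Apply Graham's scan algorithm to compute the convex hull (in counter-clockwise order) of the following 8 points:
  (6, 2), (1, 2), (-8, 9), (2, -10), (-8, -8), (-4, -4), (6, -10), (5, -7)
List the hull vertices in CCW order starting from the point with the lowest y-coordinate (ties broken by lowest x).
Hull (CCW) = [(2, -10), (6, -10), (6, 2), (-8, 9), (-8, -8)]

Graham scan procedure:
  1. Find the pivot p₀ = point with lowest y (tie → lowest x): (2, -10).
  2. Sort the remaining points by polar angle around p₀.
  3. Walk through sorted points, maintaining a stack; pop the top while the last three entries make a non-left turn (cross product ≤ 0).
  4. Final stack is the convex hull in CCW order: (2, -10), (6, -10), (6, 2), (-8, 9), (-8, -8).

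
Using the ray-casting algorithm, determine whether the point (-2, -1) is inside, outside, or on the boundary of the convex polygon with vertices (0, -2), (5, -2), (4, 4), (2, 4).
The point (-2, -1) lies strictly outside the polygon

Cast a horizontal ray to the right from the query point and count how many polygon edges it crosses (each edge strictly once or zero times, handled with the usual half-open convention). 
Parity of crossings → even ⇒ outside.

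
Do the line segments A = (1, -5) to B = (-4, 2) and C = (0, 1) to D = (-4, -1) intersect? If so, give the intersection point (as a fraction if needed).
Yes; intersection at (-46/19, -4/19) (t = 13/19 on AB, s = 23/38 on CD)

Parametrize AB as A + t(B − A) = (1 + -5 t, -5 + 7 t) and CD as C + s(D − C) = (0 + -4 s, 1 + -2 s). Solve the linear system for (t, s). Determinant = -38 ≠ 0, so a unique intersection of the containing lines exists. Solution: t = 13/19, s = 23/38 — both in [0, 1], so the segments cross. Intersection point: (-46/19, -4/19).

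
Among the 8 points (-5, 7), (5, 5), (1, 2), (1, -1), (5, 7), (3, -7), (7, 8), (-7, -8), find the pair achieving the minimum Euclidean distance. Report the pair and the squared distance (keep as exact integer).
Pair = ((5, 5), (5, 7)); squared distance = 4

Compute all C(8, 2) = 28 pairwise squared distances (x_i − x_j)² + (y_i − y_j)². The minimum is 4, attained by the pair ((5, 5), (5, 7)).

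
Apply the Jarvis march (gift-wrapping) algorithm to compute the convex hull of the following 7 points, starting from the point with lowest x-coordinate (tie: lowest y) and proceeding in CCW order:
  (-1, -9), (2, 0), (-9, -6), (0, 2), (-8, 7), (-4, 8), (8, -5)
Hull (CCW) = [(-9, -6), (-1, -9), (8, -5), (-4, 8), (-8, 7)]

Jarvis march: at each step, from the current hull vertex p, select the next vertex q as the point such that every other point lies strictly to the left of (or on) the directed line p → q. (Equivalently: for every other point r, the cross product (q − p) × (r − p) ≥ 0.)
Starting point (lowest x, tie lowest y): (-9, -6). Wrap until returning to start. Resulting hull: (-9, -6), (-1, -9), (8, -5), (-4, 8), (-8, 7).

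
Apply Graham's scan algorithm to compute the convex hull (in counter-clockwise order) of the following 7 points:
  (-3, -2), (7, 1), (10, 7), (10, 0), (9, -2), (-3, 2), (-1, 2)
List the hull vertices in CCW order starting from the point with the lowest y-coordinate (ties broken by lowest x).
Hull (CCW) = [(-3, -2), (9, -2), (10, 0), (10, 7), (-3, 2)]

Graham scan procedure:
  1. Find the pivot p₀ = point with lowest y (tie → lowest x): (-3, -2).
  2. Sort the remaining points by polar angle around p₀.
  3. Walk through sorted points, maintaining a stack; pop the top while the last three entries make a non-left turn (cross product ≤ 0).
  4. Final stack is the convex hull in CCW order: (-3, -2), (9, -2), (10, 0), (10, 7), (-3, 2).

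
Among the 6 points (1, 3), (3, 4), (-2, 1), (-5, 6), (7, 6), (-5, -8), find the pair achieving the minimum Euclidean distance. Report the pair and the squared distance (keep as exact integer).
Pair = ((1, 3), (3, 4)); squared distance = 5

Compute all C(6, 2) = 15 pairwise squared distances (x_i − x_j)² + (y_i − y_j)². The minimum is 5, attained by the pair ((1, 3), (3, 4)).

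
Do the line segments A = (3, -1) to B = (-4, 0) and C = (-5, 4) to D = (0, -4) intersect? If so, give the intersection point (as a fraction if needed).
Yes; intersection at (-40/17, -4/17) (t = 13/17 on AB, s = 9/17 on CD)

Parametrize AB as A + t(B − A) = (3 + -7 t, -1 + 1 t) and CD as C + s(D − C) = (-5 + 5 s, 4 + -8 s). Solve the linear system for (t, s). Determinant = -51 ≠ 0, so a unique intersection of the containing lines exists. Solution: t = 13/17, s = 9/17 — both in [0, 1], so the segments cross. Intersection point: (-40/17, -4/17).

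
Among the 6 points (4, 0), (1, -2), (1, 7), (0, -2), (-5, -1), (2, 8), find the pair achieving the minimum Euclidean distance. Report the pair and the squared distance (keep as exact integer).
Pair = ((1, -2), (0, -2)); squared distance = 1

Compute all C(6, 2) = 15 pairwise squared distances (x_i − x_j)² + (y_i − y_j)². The minimum is 1, attained by the pair ((1, -2), (0, -2)).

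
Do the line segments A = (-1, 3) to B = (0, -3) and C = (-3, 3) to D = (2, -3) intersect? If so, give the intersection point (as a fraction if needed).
Yes; intersection at (-1/2, 0) (t = 1/2 on AB, s = 1/2 on CD)

Parametrize AB as A + t(B − A) = (-1 + 1 t, 3 + -6 t) and CD as C + s(D − C) = (-3 + 5 s, 3 + -6 s). Solve the linear system for (t, s). Determinant = -24 ≠ 0, so a unique intersection of the containing lines exists. Solution: t = 1/2, s = 1/2 — both in [0, 1], so the segments cross. Intersection point: (-1/2, 0).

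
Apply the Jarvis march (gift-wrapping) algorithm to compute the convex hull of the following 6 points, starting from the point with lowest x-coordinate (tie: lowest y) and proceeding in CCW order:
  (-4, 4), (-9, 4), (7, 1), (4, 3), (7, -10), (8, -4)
Hull (CCW) = [(-9, 4), (7, -10), (8, -4), (7, 1), (4, 3), (-4, 4)]

Jarvis march: at each step, from the current hull vertex p, select the next vertex q as the point such that every other point lies strictly to the left of (or on) the directed line p → q. (Equivalently: for every other point r, the cross product (q − p) × (r − p) ≥ 0.)
Starting point (lowest x, tie lowest y): (-9, 4). Wrap until returning to start. Resulting hull: (-9, 4), (7, -10), (8, -4), (7, 1), (4, 3), (-4, 4).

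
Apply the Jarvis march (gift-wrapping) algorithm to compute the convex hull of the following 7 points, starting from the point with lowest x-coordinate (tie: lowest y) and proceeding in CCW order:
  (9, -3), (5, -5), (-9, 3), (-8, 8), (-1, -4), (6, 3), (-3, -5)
Hull (CCW) = [(-9, 3), (-3, -5), (5, -5), (9, -3), (6, 3), (-8, 8)]

Jarvis march: at each step, from the current hull vertex p, select the next vertex q as the point such that every other point lies strictly to the left of (or on) the directed line p → q. (Equivalently: for every other point r, the cross product (q − p) × (r − p) ≥ 0.)
Starting point (lowest x, tie lowest y): (-9, 3). Wrap until returning to start. Resulting hull: (-9, 3), (-3, -5), (5, -5), (9, -3), (6, 3), (-8, 8).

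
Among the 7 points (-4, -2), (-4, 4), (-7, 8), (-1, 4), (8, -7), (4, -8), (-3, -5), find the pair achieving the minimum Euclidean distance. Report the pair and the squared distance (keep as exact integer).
Pair = ((-4, 4), (-1, 4)); squared distance = 9

Compute all C(7, 2) = 21 pairwise squared distances (x_i − x_j)² + (y_i − y_j)². The minimum is 9, attained by the pair ((-4, 4), (-1, 4)).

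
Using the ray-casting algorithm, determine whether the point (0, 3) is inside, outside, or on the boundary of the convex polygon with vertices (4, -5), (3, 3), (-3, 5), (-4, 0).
The point (0, 3) lies strictly inside the polygon

Cast a horizontal ray to the right from the query point and count how many polygon edges it crosses (each edge strictly once or zero times, handled with the usual half-open convention). 
Parity of crossings → odd ⇒ inside.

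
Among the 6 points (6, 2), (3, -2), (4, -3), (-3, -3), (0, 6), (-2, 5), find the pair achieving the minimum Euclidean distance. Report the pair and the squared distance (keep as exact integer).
Pair = ((3, -2), (4, -3)); squared distance = 2

Compute all C(6, 2) = 15 pairwise squared distances (x_i − x_j)² + (y_i − y_j)². The minimum is 2, attained by the pair ((3, -2), (4, -3)).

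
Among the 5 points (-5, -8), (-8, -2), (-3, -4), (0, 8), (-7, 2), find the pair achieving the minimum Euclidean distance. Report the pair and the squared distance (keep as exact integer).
Pair = ((-8, -2), (-7, 2)); squared distance = 17

Compute all C(5, 2) = 10 pairwise squared distances (x_i − x_j)² + (y_i − y_j)². The minimum is 17, attained by the pair ((-8, -2), (-7, 2)).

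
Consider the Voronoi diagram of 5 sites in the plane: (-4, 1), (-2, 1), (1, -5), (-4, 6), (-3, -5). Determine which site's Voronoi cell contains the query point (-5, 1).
Nearest site = (-4, 1)

The Voronoi cell of site s contains exactly those query points closer to s than to any other site. Compute squared distances from q = (-5, 1) to each site:
  (-4 − -5)² + (1 − 1)² = 1
  (-2 − -5)² + (1 − 1)² = 9
  (-4 − -5)² + (6 − 1)² = 26
  (-3 − -5)² + (-5 − 1)² = 40
  (1 − -5)² + (-5 − 1)² = 72
Minimum is attained by (-4, 1), so q lies in its Voronoi cell.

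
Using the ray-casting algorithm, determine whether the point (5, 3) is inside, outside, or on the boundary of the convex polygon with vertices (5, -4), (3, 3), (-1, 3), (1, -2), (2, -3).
The point (5, 3) lies strictly outside the polygon

Cast a horizontal ray to the right from the query point and count how many polygon edges it crosses (each edge strictly once or zero times, handled with the usual half-open convention). 
Parity of crossings → even ⇒ outside.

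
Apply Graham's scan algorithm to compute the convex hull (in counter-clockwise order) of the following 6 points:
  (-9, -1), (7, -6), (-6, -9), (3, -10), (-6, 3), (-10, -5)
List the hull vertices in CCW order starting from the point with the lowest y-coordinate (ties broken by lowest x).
Hull (CCW) = [(3, -10), (7, -6), (-6, 3), (-9, -1), (-10, -5), (-6, -9)]

Graham scan procedure:
  1. Find the pivot p₀ = point with lowest y (tie → lowest x): (3, -10).
  2. Sort the remaining points by polar angle around p₀.
  3. Walk through sorted points, maintaining a stack; pop the top while the last three entries make a non-left turn (cross product ≤ 0).
  4. Final stack is the convex hull in CCW order: (3, -10), (7, -6), (-6, 3), (-9, -1), (-10, -5), (-6, -9).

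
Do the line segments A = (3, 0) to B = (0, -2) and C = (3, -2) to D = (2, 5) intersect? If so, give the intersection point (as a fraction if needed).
Yes; intersection at (63/23, -4/23) (t = 2/23 on AB, s = 6/23 on CD)

Parametrize AB as A + t(B − A) = (3 + -3 t, 0 + -2 t) and CD as C + s(D − C) = (3 + -1 s, -2 + 7 s). Solve the linear system for (t, s). Determinant = 23 ≠ 0, so a unique intersection of the containing lines exists. Solution: t = 2/23, s = 6/23 — both in [0, 1], so the segments cross. Intersection point: (63/23, -4/23).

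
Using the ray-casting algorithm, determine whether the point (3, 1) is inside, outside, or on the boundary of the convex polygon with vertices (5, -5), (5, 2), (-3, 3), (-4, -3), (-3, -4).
The point (3, 1) lies strictly inside the polygon

Cast a horizontal ray to the right from the query point and count how many polygon edges it crosses (each edge strictly once or zero times, handled with the usual half-open convention). 
Parity of crossings → odd ⇒ inside.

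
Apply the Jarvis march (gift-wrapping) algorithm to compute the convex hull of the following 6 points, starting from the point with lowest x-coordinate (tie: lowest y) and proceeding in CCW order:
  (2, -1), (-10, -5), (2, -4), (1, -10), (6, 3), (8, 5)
Hull (CCW) = [(-10, -5), (1, -10), (8, 5)]

Jarvis march: at each step, from the current hull vertex p, select the next vertex q as the point such that every other point lies strictly to the left of (or on) the directed line p → q. (Equivalently: for every other point r, the cross product (q − p) × (r − p) ≥ 0.)
Starting point (lowest x, tie lowest y): (-10, -5). Wrap until returning to start. Resulting hull: (-10, -5), (1, -10), (8, 5).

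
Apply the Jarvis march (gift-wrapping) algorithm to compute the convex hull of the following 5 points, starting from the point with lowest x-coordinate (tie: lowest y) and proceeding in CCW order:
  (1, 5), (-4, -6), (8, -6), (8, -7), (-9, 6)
Hull (CCW) = [(-9, 6), (-4, -6), (8, -7), (8, -6), (1, 5)]

Jarvis march: at each step, from the current hull vertex p, select the next vertex q as the point such that every other point lies strictly to the left of (or on) the directed line p → q. (Equivalently: for every other point r, the cross product (q − p) × (r − p) ≥ 0.)
Starting point (lowest x, tie lowest y): (-9, 6). Wrap until returning to start. Resulting hull: (-9, 6), (-4, -6), (8, -7), (8, -6), (1, 5).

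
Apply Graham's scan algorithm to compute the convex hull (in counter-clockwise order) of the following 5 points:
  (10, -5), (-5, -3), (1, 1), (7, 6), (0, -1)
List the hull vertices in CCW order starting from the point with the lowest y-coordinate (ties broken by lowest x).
Hull (CCW) = [(10, -5), (7, 6), (-5, -3)]

Graham scan procedure:
  1. Find the pivot p₀ = point with lowest y (tie → lowest x): (10, -5).
  2. Sort the remaining points by polar angle around p₀.
  3. Walk through sorted points, maintaining a stack; pop the top while the last three entries make a non-left turn (cross product ≤ 0).
  4. Final stack is the convex hull in CCW order: (10, -5), (7, 6), (-5, -3).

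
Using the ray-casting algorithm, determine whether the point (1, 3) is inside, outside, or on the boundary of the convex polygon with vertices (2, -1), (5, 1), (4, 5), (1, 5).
The point (1, 3) lies strictly outside the polygon

Cast a horizontal ray to the right from the query point and count how many polygon edges it crosses (each edge strictly once or zero times, handled with the usual half-open convention). 
Parity of crossings → even ⇒ outside.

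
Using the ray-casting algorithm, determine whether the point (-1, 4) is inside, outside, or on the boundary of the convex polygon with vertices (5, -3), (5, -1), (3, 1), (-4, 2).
The point (-1, 4) lies strictly outside the polygon

Cast a horizontal ray to the right from the query point and count how many polygon edges it crosses (each edge strictly once or zero times, handled with the usual half-open convention). 
Parity of crossings → even ⇒ outside.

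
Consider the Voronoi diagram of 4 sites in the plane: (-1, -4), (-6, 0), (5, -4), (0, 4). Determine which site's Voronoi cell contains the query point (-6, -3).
Nearest site = (-6, 0)

The Voronoi cell of site s contains exactly those query points closer to s than to any other site. Compute squared distances from q = (-6, -3) to each site:
  (-6 − -6)² + (0 − -3)² = 9
  (-1 − -6)² + (-4 − -3)² = 26
  (0 − -6)² + (4 − -3)² = 85
  (5 − -6)² + (-4 − -3)² = 122
Minimum is attained by (-6, 0), so q lies in its Voronoi cell.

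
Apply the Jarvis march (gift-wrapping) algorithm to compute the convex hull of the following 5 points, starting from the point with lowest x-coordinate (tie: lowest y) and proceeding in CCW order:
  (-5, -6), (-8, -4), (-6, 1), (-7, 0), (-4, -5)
Hull (CCW) = [(-8, -4), (-5, -6), (-4, -5), (-6, 1), (-7, 0)]

Jarvis march: at each step, from the current hull vertex p, select the next vertex q as the point such that every other point lies strictly to the left of (or on) the directed line p → q. (Equivalently: for every other point r, the cross product (q − p) × (r − p) ≥ 0.)
Starting point (lowest x, tie lowest y): (-8, -4). Wrap until returning to start. Resulting hull: (-8, -4), (-5, -6), (-4, -5), (-6, 1), (-7, 0).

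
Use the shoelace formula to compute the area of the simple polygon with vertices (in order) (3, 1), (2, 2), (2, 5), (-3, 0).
Area = 11

Shoelace formula: Area = (1/2) |Σ_i (x_i · y_{i+1} − x_{i+1} · y_i)| (indices mod n). Compute each cross term:
  (3)(2) − (2)(1) = 4
  (2)(5) − (2)(2) = 6
  (2)(0) − (-3)(5) = 15
  (-3)(1) − (3)(0) = -3
Sum = 22, so (signed) Area = 22/2 = 11, |Area| = 11.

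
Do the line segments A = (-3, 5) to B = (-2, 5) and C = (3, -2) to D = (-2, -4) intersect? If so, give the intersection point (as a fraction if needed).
No (intersection of containing lines falls outside at least one segment)

Parametrize and solve: t = 47/2, s = -7/2. At least one of these is outside [0, 1], so the segments do not intersect.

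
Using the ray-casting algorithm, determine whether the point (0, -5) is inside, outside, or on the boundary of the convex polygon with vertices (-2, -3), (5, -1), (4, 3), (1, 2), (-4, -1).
The point (0, -5) lies strictly outside the polygon

Cast a horizontal ray to the right from the query point and count how many polygon edges it crosses (each edge strictly once or zero times, handled with the usual half-open convention). 
Parity of crossings → even ⇒ outside.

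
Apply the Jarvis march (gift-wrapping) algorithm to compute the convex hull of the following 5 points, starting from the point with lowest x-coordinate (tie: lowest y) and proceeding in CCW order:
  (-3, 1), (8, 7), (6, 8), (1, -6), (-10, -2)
Hull (CCW) = [(-10, -2), (1, -6), (8, 7), (6, 8)]

Jarvis march: at each step, from the current hull vertex p, select the next vertex q as the point such that every other point lies strictly to the left of (or on) the directed line p → q. (Equivalently: for every other point r, the cross product (q − p) × (r − p) ≥ 0.)
Starting point (lowest x, tie lowest y): (-10, -2). Wrap until returning to start. Resulting hull: (-10, -2), (1, -6), (8, 7), (6, 8).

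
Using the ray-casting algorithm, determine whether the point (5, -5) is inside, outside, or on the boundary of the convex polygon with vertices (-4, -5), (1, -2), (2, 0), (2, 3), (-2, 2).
The point (5, -5) lies strictly outside the polygon

Cast a horizontal ray to the right from the query point and count how many polygon edges it crosses (each edge strictly once or zero times, handled with the usual half-open convention). 
Parity of crossings → even ⇒ outside.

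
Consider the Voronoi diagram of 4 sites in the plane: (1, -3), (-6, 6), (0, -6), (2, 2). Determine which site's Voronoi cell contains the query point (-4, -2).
Nearest site = (1, -3)

The Voronoi cell of site s contains exactly those query points closer to s than to any other site. Compute squared distances from q = (-4, -2) to each site:
  (1 − -4)² + (-3 − -2)² = 26
  (0 − -4)² + (-6 − -2)² = 32
  (2 − -4)² + (2 − -2)² = 52
  (-6 − -4)² + (6 − -2)² = 68
Minimum is attained by (1, -3), so q lies in its Voronoi cell.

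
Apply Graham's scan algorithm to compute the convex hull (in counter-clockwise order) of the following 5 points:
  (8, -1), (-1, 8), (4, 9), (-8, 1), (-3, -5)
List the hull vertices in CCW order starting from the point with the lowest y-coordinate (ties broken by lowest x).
Hull (CCW) = [(-3, -5), (8, -1), (4, 9), (-1, 8), (-8, 1)]

Graham scan procedure:
  1. Find the pivot p₀ = point with lowest y (tie → lowest x): (-3, -5).
  2. Sort the remaining points by polar angle around p₀.
  3. Walk through sorted points, maintaining a stack; pop the top while the last three entries make a non-left turn (cross product ≤ 0).
  4. Final stack is the convex hull in CCW order: (-3, -5), (8, -1), (4, 9), (-1, 8), (-8, 1).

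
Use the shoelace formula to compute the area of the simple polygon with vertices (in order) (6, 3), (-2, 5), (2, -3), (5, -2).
Area = 35

Shoelace formula: Area = (1/2) |Σ_i (x_i · y_{i+1} − x_{i+1} · y_i)| (indices mod n). Compute each cross term:
  (6)(5) − (-2)(3) = 36
  (-2)(-3) − (2)(5) = -4
  (2)(-2) − (5)(-3) = 11
  (5)(3) − (6)(-2) = 27
Sum = 70, so (signed) Area = 70/2 = 35, |Area| = 35.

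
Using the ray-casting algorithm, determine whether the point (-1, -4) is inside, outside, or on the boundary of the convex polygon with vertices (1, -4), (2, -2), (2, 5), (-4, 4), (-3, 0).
The point (-1, -4) lies strictly outside the polygon

Cast a horizontal ray to the right from the query point and count how many polygon edges it crosses (each edge strictly once or zero times, handled with the usual half-open convention). 
Parity of crossings → even ⇒ outside.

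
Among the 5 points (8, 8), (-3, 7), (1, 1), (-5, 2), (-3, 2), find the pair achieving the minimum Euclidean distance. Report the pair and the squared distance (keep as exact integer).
Pair = ((-5, 2), (-3, 2)); squared distance = 4

Compute all C(5, 2) = 10 pairwise squared distances (x_i − x_j)² + (y_i − y_j)². The minimum is 4, attained by the pair ((-5, 2), (-3, 2)).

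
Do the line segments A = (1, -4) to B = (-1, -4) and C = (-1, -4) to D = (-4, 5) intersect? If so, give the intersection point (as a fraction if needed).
Yes; intersection at (-1, -4) (t = 1 on AB, s = 0 on CD)

Parametrize AB as A + t(B − A) = (1 + -2 t, -4 + 0 t) and CD as C + s(D − C) = (-1 + -3 s, -4 + 9 s). Solve the linear system for (t, s). Determinant = 18 ≠ 0, so a unique intersection of the containing lines exists. Solution: t = 1, s = 0 — both in [0, 1], so the segments cross. Intersection point: (-1, -4).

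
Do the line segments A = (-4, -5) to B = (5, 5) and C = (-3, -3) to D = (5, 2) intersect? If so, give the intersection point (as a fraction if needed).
Yes; intersection at (-41/35, -13/7) (t = 11/35 on AB, s = 8/35 on CD)

Parametrize AB as A + t(B − A) = (-4 + 9 t, -5 + 10 t) and CD as C + s(D − C) = (-3 + 8 s, -3 + 5 s). Solve the linear system for (t, s). Determinant = 35 ≠ 0, so a unique intersection of the containing lines exists. Solution: t = 11/35, s = 8/35 — both in [0, 1], so the segments cross. Intersection point: (-41/35, -13/7).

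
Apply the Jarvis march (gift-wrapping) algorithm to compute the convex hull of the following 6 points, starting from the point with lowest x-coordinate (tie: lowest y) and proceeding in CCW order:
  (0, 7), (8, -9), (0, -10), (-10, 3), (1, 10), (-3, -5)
Hull (CCW) = [(-10, 3), (0, -10), (8, -9), (1, 10)]

Jarvis march: at each step, from the current hull vertex p, select the next vertex q as the point such that every other point lies strictly to the left of (or on) the directed line p → q. (Equivalently: for every other point r, the cross product (q − p) × (r − p) ≥ 0.)
Starting point (lowest x, tie lowest y): (-10, 3). Wrap until returning to start. Resulting hull: (-10, 3), (0, -10), (8, -9), (1, 10).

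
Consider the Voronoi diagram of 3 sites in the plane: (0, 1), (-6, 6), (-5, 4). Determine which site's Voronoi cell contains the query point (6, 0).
Nearest site = (0, 1)

The Voronoi cell of site s contains exactly those query points closer to s than to any other site. Compute squared distances from q = (6, 0) to each site:
  (0 − 6)² + (1 − 0)² = 37
  (-5 − 6)² + (4 − 0)² = 137
  (-6 − 6)² + (6 − 0)² = 180
Minimum is attained by (0, 1), so q lies in its Voronoi cell.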